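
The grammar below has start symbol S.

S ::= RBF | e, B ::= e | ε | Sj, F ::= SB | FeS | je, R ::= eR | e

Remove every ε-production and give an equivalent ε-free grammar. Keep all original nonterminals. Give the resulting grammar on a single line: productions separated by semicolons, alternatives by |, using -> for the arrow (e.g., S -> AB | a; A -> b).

Nullable set: {B}.
S -> RBF: B nullable, giving RBF | RF.
Drop B -> ε.
F -> SB: B nullable, giving S | SB.
Unchanged (no nullable symbols): S -> e; B -> Sj; B -> e; F -> FeS; F -> je; R -> e; R -> eR.

S -> e | RF | RBF; B -> e | Sj; F -> S | SB | je | FeS; R -> e | eR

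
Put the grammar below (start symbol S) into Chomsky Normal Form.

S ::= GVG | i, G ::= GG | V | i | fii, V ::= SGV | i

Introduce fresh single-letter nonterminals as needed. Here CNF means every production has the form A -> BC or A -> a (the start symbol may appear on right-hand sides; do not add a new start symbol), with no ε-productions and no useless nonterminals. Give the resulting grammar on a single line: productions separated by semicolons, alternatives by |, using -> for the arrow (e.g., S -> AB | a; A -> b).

S -> i | GE; A -> f; B -> i; C -> BB; D -> GV; E -> VG; F -> GV; G -> i | AC | GG | SD; V -> i | SF

No ε-productions.
After unit-elimination: S -> i | GVG; G -> i | GG | SGV | fii; V -> i | SGV.
TERM: introduce A -> f, B -> i and substitute in every rule of length ≥2.
BIN: G -> ABB becomes G -> AC, C -> BB; G -> SGV becomes G -> SD, D -> GV; S -> GVG becomes S -> GE, E -> VG; V -> SGV becomes V -> SF, F -> GV.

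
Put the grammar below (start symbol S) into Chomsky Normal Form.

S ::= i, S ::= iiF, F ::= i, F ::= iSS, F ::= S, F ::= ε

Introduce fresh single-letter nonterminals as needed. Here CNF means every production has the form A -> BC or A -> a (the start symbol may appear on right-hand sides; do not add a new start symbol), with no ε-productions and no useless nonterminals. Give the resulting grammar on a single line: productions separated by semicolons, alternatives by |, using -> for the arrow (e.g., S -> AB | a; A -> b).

S -> i | AA | AD; A -> i; B -> AF; C -> SS; D -> AF; F -> i | AA | AB | AC

Nullable: {F}; after ε-elimination: S -> i | ii | iiF; F -> S | i | iSS.
After unit-elimination: S -> i | ii | iiF; F -> i | ii | iSS | iiF.
TERM: introduce A -> i and substitute in every rule of length ≥2.
BIN: F -> AAF becomes F -> AB, B -> AF; F -> ASS becomes F -> AC, C -> SS; S -> AAF becomes S -> AD, D -> AF.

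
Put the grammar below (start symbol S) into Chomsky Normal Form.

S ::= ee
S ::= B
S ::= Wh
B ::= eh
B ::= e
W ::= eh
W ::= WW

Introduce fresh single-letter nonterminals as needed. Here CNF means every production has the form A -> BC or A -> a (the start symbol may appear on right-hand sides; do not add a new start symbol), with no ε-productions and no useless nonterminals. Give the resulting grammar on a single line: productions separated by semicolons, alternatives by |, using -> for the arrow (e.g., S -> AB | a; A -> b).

S -> e | AA | AC | WC; A -> e; C -> h; W -> AC | WW

No ε-productions.
After unit-elimination: S -> e | Wh | ee | eh; B -> e | eh; W -> WW | eh.
TERM: introduce A -> e, C -> h and substitute in every rule of length ≥2.
Drop unreachable/unproductive: B.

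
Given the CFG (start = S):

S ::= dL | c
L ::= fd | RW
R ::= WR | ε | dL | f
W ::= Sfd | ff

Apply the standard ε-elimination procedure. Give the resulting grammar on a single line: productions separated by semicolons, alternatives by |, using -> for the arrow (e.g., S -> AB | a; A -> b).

S -> c | dL; L -> W | RW | fd; R -> W | f | WR | dL; W -> ff | Sfd

Nullable set: {R}.
L -> RW: R nullable, giving RW | W.
Drop R -> ε.
R -> WR: R nullable, giving W | WR.
Unchanged (no nullable symbols): S -> c; S -> dL; L -> fd; R -> dL; R -> f; W -> Sfd; W -> ff.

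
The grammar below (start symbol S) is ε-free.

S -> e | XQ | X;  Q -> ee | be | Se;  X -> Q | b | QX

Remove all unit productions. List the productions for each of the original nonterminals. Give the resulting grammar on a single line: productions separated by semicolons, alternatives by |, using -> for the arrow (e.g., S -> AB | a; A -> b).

S -> b | e | QX | Se | XQ | be | ee; Q -> Se | be | ee; X -> b | QX | Se | be | ee

Unit productions: S->X, X->Q.
Unit pairs (A ⇒* B via units): (S,Q), (S,X), (X,Q).
S: inherits non-unit rules of {Q, S, X} → QX | Se | XQ | b | be | e | ee.
Q: inherits non-unit rules of {Q} → Se | be | ee.
X: inherits non-unit rules of {Q, X} → QX | Se | b | be | ee.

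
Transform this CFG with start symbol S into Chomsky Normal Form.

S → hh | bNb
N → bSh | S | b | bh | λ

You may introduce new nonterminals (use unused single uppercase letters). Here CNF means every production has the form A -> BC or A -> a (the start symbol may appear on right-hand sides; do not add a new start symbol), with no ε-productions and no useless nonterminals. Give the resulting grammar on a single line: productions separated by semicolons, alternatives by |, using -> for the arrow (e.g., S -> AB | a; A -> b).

Nullable: {N}; after ε-elimination: S -> bb | hh | bNb; N -> S | b | bh | bSh.
After unit-elimination: S -> bb | hh | bNb; N -> b | bb | bh | hh | bNb | bSh.
TERM: introduce A -> b, B -> h and substitute in every rule of length ≥2.
BIN: N -> ANA becomes N -> AC, C -> NA; N -> ASB becomes N -> AD, D -> SB; S -> ANA becomes S -> AE, E -> NA.

S -> AA | AE | BB; A -> b; B -> h; C -> NA; D -> SB; E -> NA; N -> b | AA | AB | AC | AD | BB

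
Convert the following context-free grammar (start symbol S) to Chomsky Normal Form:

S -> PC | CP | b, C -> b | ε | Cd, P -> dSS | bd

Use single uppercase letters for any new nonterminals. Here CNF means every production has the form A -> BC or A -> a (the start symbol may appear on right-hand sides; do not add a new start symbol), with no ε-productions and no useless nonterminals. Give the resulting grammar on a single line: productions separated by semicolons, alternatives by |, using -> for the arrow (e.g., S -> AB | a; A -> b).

Nullable: {C}; after ε-elimination: S -> P | b | CP | PC; C -> b | d | Cd; P -> bd | dSS.
After unit-elimination: S -> b | CP | PC | bd | dSS; C -> b | d | Cd; P -> bd | dSS.
TERM: introduce B -> b, A -> d and substitute in every rule of length ≥2.
BIN: P -> ASS becomes P -> AD, D -> SS; S -> ASS becomes S -> AE, E -> SS.

S -> b | AE | BA | CP | PC; A -> d; B -> b; C -> b | d | CA; D -> SS; E -> SS; P -> AD | BA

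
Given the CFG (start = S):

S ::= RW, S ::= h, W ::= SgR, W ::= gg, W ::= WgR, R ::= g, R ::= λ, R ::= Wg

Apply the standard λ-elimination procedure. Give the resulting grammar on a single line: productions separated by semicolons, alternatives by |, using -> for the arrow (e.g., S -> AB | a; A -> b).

S -> W | h | RW; R -> g | Wg; W -> Sg | Wg | gg | SgR | WgR

Nullable set: {R}.
S -> RW: R nullable, giving RW | W.
Drop R -> λ.
W -> SgR: R nullable, giving Sg | SgR.
W -> WgR: R nullable, giving Wg | WgR.
Unchanged (no nullable symbols): S -> h; R -> Wg; R -> g; W -> gg.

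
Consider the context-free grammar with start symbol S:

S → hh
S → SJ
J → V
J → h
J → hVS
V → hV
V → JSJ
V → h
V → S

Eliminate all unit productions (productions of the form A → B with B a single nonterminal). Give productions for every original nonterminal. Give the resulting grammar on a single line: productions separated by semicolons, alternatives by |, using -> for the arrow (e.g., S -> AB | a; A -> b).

Unit productions: J->V, V->S.
Unit pairs (A ⇒* B via units): (J,S), (J,V), (V,S).
S: inherits non-unit rules of {S} → SJ | hh.
J: inherits non-unit rules of {J, S, V} → JSJ | SJ | h | hV | hVS | hh.
V: inherits non-unit rules of {S, V} → JSJ | SJ | h | hV | hh.

S -> SJ | hh; J -> h | SJ | hV | hh | JSJ | hVS; V -> h | SJ | hV | hh | JSJ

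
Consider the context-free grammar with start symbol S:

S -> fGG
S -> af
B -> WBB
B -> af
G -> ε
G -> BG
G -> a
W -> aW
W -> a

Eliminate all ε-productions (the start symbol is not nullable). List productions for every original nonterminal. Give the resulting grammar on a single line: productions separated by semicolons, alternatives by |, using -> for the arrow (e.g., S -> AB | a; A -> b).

S -> f | af | fG | fGG; B -> af | WBB; G -> B | a | BG; W -> a | aW

Nullable set: {G}.
S -> fGG: G, G nullable, giving f | fG | fGG.
Drop G -> ε.
G -> BG: G nullable, giving B | BG.
Unchanged (no nullable symbols): S -> af; B -> WBB; B -> af; G -> a; W -> a; W -> aW.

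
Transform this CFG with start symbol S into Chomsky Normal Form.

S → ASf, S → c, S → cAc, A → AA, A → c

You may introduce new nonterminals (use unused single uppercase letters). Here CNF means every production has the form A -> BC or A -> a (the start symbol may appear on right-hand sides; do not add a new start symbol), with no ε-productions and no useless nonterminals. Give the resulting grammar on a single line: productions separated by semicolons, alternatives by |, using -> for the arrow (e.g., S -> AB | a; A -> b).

S -> c | AD | CE; A -> c | AA; B -> f; C -> c; D -> SB; E -> AC

No ε-productions.
No unit productions to eliminate.
TERM: introduce C -> c, B -> f and substitute in every rule of length ≥2.
BIN: S -> ASB becomes S -> AD, D -> SB; S -> CAC becomes S -> CE, E -> AC.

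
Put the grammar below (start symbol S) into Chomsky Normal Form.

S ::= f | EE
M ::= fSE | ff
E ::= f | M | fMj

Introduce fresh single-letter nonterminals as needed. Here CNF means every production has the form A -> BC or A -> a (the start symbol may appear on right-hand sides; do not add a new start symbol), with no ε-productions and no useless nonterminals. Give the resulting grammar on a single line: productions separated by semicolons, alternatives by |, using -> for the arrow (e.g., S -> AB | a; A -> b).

S -> f | EE; A -> f; B -> j; C -> MB; D -> SE; E -> f | AA | AC | AD; F -> SE; M -> AA | AF

No ε-productions.
After unit-elimination: S -> f | EE; E -> f | ff | fMj | fSE; M -> ff | fSE.
TERM: introduce A -> f, B -> j and substitute in every rule of length ≥2.
BIN: E -> AMB becomes E -> AC, C -> MB; E -> ASE becomes E -> AD, D -> SE; M -> ASE becomes M -> AF, F -> SE.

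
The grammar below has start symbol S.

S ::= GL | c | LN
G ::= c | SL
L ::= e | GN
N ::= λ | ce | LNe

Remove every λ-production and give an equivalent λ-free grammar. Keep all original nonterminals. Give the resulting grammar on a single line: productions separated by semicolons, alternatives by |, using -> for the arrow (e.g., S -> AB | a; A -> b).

S -> L | c | GL | LN; G -> c | SL; L -> G | e | GN; N -> Le | ce | LNe

Nullable set: {N}.
S -> LN: N nullable, giving L | LN.
L -> GN: N nullable, giving G | GN.
Drop N -> λ.
N -> LNe: N nullable, giving LNe | Le.
Unchanged (no nullable symbols): S -> GL; S -> c; G -> SL; G -> c; L -> e; N -> ce.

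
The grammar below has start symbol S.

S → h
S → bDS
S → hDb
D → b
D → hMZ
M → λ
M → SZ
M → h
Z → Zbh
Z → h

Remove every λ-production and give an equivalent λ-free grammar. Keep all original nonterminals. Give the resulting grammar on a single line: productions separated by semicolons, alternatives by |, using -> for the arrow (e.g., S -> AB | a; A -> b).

Nullable set: {M}.
D -> hMZ: M nullable, giving hMZ | hZ.
Drop M -> λ.
Unchanged (no nullable symbols): S -> bDS; S -> h; S -> hDb; D -> b; M -> SZ; M -> h; Z -> Zbh; Z -> h.

S -> h | bDS | hDb; D -> b | hZ | hMZ; M -> h | SZ; Z -> h | Zbh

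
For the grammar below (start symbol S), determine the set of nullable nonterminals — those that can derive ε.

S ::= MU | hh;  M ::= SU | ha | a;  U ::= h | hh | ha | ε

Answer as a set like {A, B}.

Directly nullable (have an ε-rule): {U}.
Not nullable: M, S — each has a terminal in every rule's right-hand side or depends on a non-nullable symbol.

{U}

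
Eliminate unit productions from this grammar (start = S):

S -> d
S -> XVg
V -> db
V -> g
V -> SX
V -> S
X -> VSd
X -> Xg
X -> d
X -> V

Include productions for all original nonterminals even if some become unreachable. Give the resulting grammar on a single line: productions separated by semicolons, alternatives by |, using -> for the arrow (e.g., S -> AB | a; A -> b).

Unit productions: V->S, X->V.
Unit pairs (A ⇒* B via units): (V,S), (X,S), (X,V).
S: inherits non-unit rules of {S} → XVg | d.
V: inherits non-unit rules of {S, V} → SX | XVg | d | db | g.
X: inherits non-unit rules of {S, V, X} → SX | VSd | XVg | Xg | d | db | g.

S -> d | XVg; V -> d | g | SX | db | XVg; X -> d | g | SX | Xg | db | VSd | XVg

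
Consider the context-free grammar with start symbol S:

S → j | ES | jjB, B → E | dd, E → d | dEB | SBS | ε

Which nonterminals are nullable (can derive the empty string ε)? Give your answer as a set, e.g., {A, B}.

Directly nullable (have an ε-rule): {E}.
B is nullable via B -> E (every symbol on the right is already known nullable).
Not nullable: S — each has a terminal in every rule's right-hand side or depends on a non-nullable symbol.

{B, E}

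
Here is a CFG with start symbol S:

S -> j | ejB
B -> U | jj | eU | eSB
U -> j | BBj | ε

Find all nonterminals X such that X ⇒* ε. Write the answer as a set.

Directly nullable (have an ε-rule): {U}.
B is nullable via B -> U (every symbol on the right is already known nullable).
Not nullable: S — each has a terminal in every rule's right-hand side or depends on a non-nullable symbol.

{B, U}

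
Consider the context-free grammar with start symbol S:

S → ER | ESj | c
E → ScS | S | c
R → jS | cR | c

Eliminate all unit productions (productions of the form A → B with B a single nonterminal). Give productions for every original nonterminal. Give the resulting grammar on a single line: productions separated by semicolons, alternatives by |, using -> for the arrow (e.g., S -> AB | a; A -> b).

S -> c | ER | ESj; E -> c | ER | ESj | ScS; R -> c | cR | jS

Unit productions: E->S.
Unit pairs (A ⇒* B via units): (E,S).
S: inherits non-unit rules of {S} → ER | ESj | c.
E: inherits non-unit rules of {E, S} → ER | ESj | ScS | c.
R: inherits non-unit rules of {R} → c | cR | jS.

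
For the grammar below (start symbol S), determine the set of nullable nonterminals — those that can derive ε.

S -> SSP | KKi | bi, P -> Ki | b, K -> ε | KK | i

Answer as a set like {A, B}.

Directly nullable (have an ε-rule): {K}.
Not nullable: P, S — each has a terminal in every rule's right-hand side or depends on a non-nullable symbol.

{K}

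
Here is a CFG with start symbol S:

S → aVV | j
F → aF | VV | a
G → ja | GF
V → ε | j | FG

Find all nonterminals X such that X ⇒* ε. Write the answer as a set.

Directly nullable (have an ε-rule): {V}.
F is nullable via F -> VV (every symbol on the right is already known nullable).
Not nullable: G, S — each has a terminal in every rule's right-hand side or depends on a non-nullable symbol.

{F, V}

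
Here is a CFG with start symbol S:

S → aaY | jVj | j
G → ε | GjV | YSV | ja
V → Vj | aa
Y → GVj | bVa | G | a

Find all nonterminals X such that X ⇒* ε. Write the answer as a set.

Directly nullable (have an ε-rule): {G}.
Y is nullable via Y -> G (every symbol on the right is already known nullable).
Not nullable: S, V — each has a terminal in every rule's right-hand side or depends on a non-nullable symbol.

{G, Y}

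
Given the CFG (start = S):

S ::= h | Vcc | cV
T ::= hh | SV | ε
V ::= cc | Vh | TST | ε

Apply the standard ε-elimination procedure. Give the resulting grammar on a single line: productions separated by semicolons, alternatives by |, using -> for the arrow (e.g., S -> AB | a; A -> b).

S -> c | h | cV | cc | Vcc; T -> S | SV | hh; V -> S | h | ST | TS | Vh | cc | TST

Nullable set: {T, V}.
S -> Vcc: V nullable, giving Vcc | cc.
S -> cV: V nullable, giving c | cV.
Drop T -> ε.
T -> SV: V nullable, giving S | SV.
Drop V -> ε.
V -> TST: T, T nullable, giving S | ST | TS | TST.
V -> Vh: V nullable, giving Vh | h.
Unchanged (no nullable symbols): S -> h; T -> hh; V -> cc.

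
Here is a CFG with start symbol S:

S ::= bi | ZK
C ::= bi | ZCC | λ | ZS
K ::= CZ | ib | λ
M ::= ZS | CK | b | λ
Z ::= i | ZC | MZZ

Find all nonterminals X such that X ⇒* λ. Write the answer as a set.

Directly nullable (have an ε-rule): {C, K, M}.
Not nullable: S, Z — each has a terminal in every rule's right-hand side or depends on a non-nullable symbol.

{C, K, M}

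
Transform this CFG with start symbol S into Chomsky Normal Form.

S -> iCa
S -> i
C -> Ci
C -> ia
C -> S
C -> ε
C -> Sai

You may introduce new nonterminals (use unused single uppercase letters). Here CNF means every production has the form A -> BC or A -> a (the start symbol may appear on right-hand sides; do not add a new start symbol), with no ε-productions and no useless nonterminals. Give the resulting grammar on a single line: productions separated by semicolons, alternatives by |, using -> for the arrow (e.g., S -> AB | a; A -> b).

Nullable: {C}; after ε-elimination: S -> i | ia | iCa; C -> S | i | Ci | ia | Sai.
After unit-elimination: S -> i | ia | iCa; C -> i | Ci | ia | Sai | iCa.
TERM: introduce B -> a, A -> i and substitute in every rule of length ≥2.
BIN: C -> ACB becomes C -> AD, D -> CB; C -> SBA becomes C -> SE, E -> BA; S -> ACB becomes S -> AF, F -> CB.

S -> i | AB | AF; A -> i; B -> a; C -> i | AB | AD | CA | SE; D -> CB; E -> BA; F -> CB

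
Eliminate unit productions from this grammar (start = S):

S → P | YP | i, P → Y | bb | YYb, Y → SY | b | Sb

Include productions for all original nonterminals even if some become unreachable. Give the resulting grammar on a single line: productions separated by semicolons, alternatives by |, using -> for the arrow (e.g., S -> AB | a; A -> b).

Unit productions: P->Y, S->P.
Unit pairs (A ⇒* B via units): (P,Y), (S,P), (S,Y).
S: inherits non-unit rules of {P, S, Y} → SY | Sb | YP | YYb | b | bb | i.
P: inherits non-unit rules of {P, Y} → SY | Sb | YYb | b | bb.
Y: inherits non-unit rules of {Y} → SY | Sb | b.

S -> b | i | SY | Sb | YP | bb | YYb; P -> b | SY | Sb | bb | YYb; Y -> b | SY | Sb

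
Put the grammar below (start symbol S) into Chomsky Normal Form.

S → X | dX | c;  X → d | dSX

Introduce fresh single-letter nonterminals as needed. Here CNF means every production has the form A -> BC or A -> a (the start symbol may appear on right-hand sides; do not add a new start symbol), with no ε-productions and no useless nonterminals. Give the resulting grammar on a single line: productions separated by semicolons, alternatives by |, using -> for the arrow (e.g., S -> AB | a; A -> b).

S -> c | d | AB | AX; A -> d; B -> SX; C -> SX; X -> d | AC

No ε-productions.
After unit-elimination: S -> c | d | dX | dSX; X -> d | dSX.
TERM: introduce A -> d and substitute in every rule of length ≥2.
BIN: S -> ASX becomes S -> AB, B -> SX; X -> ASX becomes X -> AC, C -> SX.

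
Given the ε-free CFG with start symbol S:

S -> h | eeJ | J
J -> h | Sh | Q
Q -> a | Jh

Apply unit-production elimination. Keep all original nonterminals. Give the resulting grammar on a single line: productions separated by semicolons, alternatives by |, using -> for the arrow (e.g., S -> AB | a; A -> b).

S -> a | h | Jh | Sh | eeJ; J -> a | h | Jh | Sh; Q -> a | Jh

Unit productions: J->Q, S->J.
Unit pairs (A ⇒* B via units): (J,Q), (S,J), (S,Q).
S: inherits non-unit rules of {J, Q, S} → Jh | Sh | a | eeJ | h.
J: inherits non-unit rules of {J, Q} → Jh | Sh | a | h.
Q: inherits non-unit rules of {Q} → Jh | a.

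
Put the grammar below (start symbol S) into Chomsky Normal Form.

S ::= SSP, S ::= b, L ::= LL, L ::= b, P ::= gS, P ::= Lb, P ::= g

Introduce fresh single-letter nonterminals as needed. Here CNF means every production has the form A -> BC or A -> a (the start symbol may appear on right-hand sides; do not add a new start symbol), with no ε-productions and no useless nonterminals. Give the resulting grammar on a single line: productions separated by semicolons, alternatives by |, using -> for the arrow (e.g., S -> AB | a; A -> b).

No ε-productions.
No unit productions to eliminate.
TERM: introduce A -> b, B -> g and substitute in every rule of length ≥2.
BIN: S -> SSP becomes S -> SC, C -> SP.

S -> b | SC; A -> b; B -> g; C -> SP; L -> b | LL; P -> g | BS | LA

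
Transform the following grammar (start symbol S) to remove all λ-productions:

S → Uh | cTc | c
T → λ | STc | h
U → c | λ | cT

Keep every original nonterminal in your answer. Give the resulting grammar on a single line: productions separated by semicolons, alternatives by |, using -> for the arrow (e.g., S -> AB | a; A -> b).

S -> c | h | Uh | cc | cTc; T -> h | Sc | STc; U -> c | cT

Nullable set: {T, U}.
S -> Uh: U nullable, giving Uh | h.
S -> cTc: T nullable, giving cTc | cc.
Drop T -> λ.
T -> STc: T nullable, giving STc | Sc.
Drop U -> λ.
U -> cT: T nullable, giving c | cT.
Unchanged (no nullable symbols): S -> c; T -> h; U -> c.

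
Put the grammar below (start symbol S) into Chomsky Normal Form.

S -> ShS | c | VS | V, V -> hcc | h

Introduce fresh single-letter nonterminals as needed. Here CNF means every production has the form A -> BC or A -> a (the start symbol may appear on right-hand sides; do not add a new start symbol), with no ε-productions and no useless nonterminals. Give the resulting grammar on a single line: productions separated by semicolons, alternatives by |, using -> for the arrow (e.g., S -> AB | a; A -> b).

S -> c | h | AC | SD | VS; A -> h; B -> c; C -> BB; D -> AS; E -> BB; V -> h | AE

No ε-productions.
After unit-elimination: S -> c | h | VS | ShS | hcc; V -> h | hcc.
TERM: introduce B -> c, A -> h and substitute in every rule of length ≥2.
BIN: S -> ABB becomes S -> AC, C -> BB; S -> SAS becomes S -> SD, D -> AS; V -> ABB becomes V -> AE, E -> BB.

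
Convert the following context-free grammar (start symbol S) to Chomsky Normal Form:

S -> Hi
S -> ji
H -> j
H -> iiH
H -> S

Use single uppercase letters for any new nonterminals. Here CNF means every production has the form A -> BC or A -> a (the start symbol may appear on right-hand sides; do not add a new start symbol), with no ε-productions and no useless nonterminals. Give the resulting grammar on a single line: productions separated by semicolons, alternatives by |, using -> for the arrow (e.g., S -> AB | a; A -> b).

No ε-productions.
After unit-elimination: S -> Hi | ji; H -> j | Hi | ji | iiH.
TERM: introduce A -> i, B -> j and substitute in every rule of length ≥2.
BIN: H -> AAH becomes H -> AC, C -> AH.

S -> BA | HA; A -> i; B -> j; C -> AH; H -> j | AC | BA | HA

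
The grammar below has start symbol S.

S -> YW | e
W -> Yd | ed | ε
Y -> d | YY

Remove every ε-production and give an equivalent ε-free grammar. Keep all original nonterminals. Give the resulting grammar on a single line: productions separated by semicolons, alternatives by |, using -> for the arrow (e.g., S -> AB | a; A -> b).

Nullable set: {W}.
S -> YW: W nullable, giving Y | YW.
Drop W -> ε.
Unchanged (no nullable symbols): S -> e; W -> Yd; W -> ed; Y -> YY; Y -> d.

S -> Y | e | YW; W -> Yd | ed; Y -> d | YY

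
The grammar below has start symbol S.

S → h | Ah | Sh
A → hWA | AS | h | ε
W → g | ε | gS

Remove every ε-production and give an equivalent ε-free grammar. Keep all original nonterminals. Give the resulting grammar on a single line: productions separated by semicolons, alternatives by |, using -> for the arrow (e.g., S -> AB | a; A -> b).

S -> h | Ah | Sh; A -> S | h | AS | hA | hW | hWA; W -> g | gS

Nullable set: {A, W}.
S -> Ah: A nullable, giving Ah | h.
Drop A -> ε.
A -> AS: A nullable, giving AS | S.
A -> hWA: W, A nullable, giving h | hA | hW | hWA.
Drop W -> ε.
Unchanged (no nullable symbols): S -> Sh; S -> h; A -> h; W -> g; W -> gS.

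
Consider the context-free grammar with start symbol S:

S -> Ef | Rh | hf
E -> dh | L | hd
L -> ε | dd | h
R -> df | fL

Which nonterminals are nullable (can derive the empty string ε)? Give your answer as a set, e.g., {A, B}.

Directly nullable (have an ε-rule): {L}.
E is nullable via E -> L (every symbol on the right is already known nullable).
Not nullable: R, S — each has a terminal in every rule's right-hand side or depends on a non-nullable symbol.

{E, L}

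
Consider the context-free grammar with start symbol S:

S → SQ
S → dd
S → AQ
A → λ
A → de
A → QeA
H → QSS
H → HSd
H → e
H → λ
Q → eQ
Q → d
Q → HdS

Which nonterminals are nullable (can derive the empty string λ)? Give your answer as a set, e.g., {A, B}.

Directly nullable (have an ε-rule): {A, H}.
Not nullable: Q, S — each has a terminal in every rule's right-hand side or depends on a non-nullable symbol.

{A, H}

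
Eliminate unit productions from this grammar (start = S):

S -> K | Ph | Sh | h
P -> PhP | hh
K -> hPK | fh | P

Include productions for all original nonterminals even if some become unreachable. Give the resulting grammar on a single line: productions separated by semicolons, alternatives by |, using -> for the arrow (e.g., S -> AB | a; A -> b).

S -> h | Ph | Sh | fh | hh | PhP | hPK; K -> fh | hh | PhP | hPK; P -> hh | PhP

Unit productions: K->P, S->K.
Unit pairs (A ⇒* B via units): (K,P), (S,K), (S,P).
S: inherits non-unit rules of {K, P, S} → Ph | PhP | Sh | fh | h | hPK | hh.
K: inherits non-unit rules of {K, P} → PhP | fh | hPK | hh.
P: inherits non-unit rules of {P} → PhP | hh.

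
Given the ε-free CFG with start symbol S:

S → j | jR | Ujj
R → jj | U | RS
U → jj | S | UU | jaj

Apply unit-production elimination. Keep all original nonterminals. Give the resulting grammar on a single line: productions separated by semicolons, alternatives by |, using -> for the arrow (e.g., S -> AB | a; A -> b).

S -> j | jR | Ujj; R -> j | RS | UU | jR | jj | Ujj | jaj; U -> j | UU | jR | jj | Ujj | jaj

Unit productions: R->U, U->S.
Unit pairs (A ⇒* B via units): (R,S), (R,U), (U,S).
S: inherits non-unit rules of {S} → Ujj | j | jR.
R: inherits non-unit rules of {R, S, U} → RS | UU | Ujj | j | jR | jaj | jj.
U: inherits non-unit rules of {S, U} → UU | Ujj | j | jR | jaj | jj.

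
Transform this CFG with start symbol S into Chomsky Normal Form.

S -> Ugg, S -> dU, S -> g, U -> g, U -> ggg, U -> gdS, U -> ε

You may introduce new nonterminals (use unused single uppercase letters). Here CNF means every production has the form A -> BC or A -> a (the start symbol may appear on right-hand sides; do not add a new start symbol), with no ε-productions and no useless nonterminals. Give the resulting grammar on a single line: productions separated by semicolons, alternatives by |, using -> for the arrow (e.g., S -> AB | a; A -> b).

Nullable: {U}; after ε-elimination: S -> d | g | dU | gg | Ugg; U -> g | gdS | ggg.
No unit productions to eliminate.
TERM: introduce B -> d, A -> g and substitute in every rule of length ≥2.
BIN: S -> UAA becomes S -> UC, C -> AA; U -> AAA becomes U -> AD, D -> AA; U -> ABS becomes U -> AE, E -> BS.

S -> d | g | AA | BU | UC; A -> g; B -> d; C -> AA; D -> AA; E -> BS; U -> g | AD | AE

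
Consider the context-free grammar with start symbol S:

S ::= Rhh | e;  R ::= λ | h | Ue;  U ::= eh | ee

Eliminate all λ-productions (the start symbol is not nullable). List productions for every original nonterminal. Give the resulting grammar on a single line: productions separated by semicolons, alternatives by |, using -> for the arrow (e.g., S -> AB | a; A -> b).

S -> e | hh | Rhh; R -> h | Ue; U -> ee | eh

Nullable set: {R}.
S -> Rhh: R nullable, giving Rhh | hh.
Drop R -> λ.
Unchanged (no nullable symbols): S -> e; R -> Ue; R -> h; U -> ee; U -> eh.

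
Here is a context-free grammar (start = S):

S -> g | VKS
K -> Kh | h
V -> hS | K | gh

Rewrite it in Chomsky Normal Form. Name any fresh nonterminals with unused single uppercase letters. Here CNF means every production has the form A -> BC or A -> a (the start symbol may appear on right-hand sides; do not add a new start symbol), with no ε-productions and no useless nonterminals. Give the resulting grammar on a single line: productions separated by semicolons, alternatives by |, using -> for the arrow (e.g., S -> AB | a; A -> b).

S -> g | VC; A -> h; B -> g; C -> KS; K -> h | KA; V -> h | AS | BA | KA

No ε-productions.
After unit-elimination: S -> g | VKS; K -> h | Kh; V -> h | Kh | gh | hS.
TERM: introduce B -> g, A -> h and substitute in every rule of length ≥2.
BIN: S -> VKS becomes S -> VC, C -> KS.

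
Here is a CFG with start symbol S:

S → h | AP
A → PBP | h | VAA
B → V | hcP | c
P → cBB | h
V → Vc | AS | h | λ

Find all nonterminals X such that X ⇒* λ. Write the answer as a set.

{B, V}

Directly nullable (have an ε-rule): {V}.
B is nullable via B -> V (every symbol on the right is already known nullable).
Not nullable: A, P, S — each has a terminal in every rule's right-hand side or depends on a non-nullable symbol.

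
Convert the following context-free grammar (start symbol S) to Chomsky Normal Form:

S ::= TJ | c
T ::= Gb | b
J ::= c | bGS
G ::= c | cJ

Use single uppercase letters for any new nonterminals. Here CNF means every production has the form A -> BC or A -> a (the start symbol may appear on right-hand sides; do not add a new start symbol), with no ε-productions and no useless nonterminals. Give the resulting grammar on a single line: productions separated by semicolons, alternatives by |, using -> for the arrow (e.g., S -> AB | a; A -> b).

No ε-productions.
No unit productions to eliminate.
TERM: introduce B -> b, A -> c and substitute in every rule of length ≥2.
BIN: J -> BGS becomes J -> BC, C -> GS.

S -> c | TJ; A -> c; B -> b; C -> GS; G -> c | AJ; J -> c | BC; T -> b | GB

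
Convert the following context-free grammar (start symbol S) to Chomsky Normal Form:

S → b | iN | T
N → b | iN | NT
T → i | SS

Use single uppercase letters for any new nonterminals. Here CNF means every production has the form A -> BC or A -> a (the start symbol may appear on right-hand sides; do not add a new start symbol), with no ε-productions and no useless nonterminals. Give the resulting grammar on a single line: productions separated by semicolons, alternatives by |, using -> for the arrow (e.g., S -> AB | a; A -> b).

No ε-productions.
After unit-elimination: S -> b | i | SS | iN; N -> b | NT | iN; T -> i | SS.
TERM: introduce A -> i and substitute in every rule of length ≥2.

S -> b | i | AN | SS; A -> i; N -> b | AN | NT; T -> i | SS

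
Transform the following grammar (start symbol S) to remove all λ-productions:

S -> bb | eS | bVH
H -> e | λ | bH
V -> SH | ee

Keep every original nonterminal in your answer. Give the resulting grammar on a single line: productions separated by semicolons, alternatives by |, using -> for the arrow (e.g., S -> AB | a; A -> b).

S -> bV | bb | eS | bVH; H -> b | e | bH; V -> S | SH | ee

Nullable set: {H}.
S -> bVH: H nullable, giving bV | bVH.
Drop H -> λ.
H -> bH: H nullable, giving b | bH.
V -> SH: H nullable, giving S | SH.
Unchanged (no nullable symbols): S -> bb; S -> eS; H -> e; V -> ee.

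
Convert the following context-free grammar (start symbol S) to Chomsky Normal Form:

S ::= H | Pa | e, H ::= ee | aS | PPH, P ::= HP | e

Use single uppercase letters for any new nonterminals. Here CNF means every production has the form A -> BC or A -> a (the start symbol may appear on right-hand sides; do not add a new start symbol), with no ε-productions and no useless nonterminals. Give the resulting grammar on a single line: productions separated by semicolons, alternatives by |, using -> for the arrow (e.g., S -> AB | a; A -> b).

No ε-productions.
After unit-elimination: S -> e | Pa | aS | ee | PPH; H -> aS | ee | PPH; P -> e | HP.
TERM: introduce A -> a, B -> e and substitute in every rule of length ≥2.
BIN: H -> PPH becomes H -> PC, C -> PH; S -> PPH becomes S -> PD, D -> PH.

S -> e | AS | BB | PA | PD; A -> a; B -> e; C -> PH; D -> PH; H -> AS | BB | PC; P -> e | HP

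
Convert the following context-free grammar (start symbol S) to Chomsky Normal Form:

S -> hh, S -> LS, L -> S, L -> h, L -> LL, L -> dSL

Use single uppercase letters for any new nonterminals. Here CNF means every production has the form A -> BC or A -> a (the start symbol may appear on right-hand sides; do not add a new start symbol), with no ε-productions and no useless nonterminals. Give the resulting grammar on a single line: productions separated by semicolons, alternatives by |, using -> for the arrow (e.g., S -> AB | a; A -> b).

S -> BB | LS; A -> d; B -> h; C -> SL; L -> h | AC | BB | LL | LS

No ε-productions.
After unit-elimination: S -> LS | hh; L -> h | LL | LS | hh | dSL.
TERM: introduce A -> d, B -> h and substitute in every rule of length ≥2.
BIN: L -> ASL becomes L -> AC, C -> SL.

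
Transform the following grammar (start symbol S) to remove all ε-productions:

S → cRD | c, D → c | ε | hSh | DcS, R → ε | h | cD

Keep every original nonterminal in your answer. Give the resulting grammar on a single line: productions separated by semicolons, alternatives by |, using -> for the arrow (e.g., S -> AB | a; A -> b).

S -> c | cD | cR | cRD; D -> c | cS | DcS | hSh; R -> c | h | cD

Nullable set: {D, R}.
S -> cRD: R, D nullable, giving c | cD | cR | cRD.
Drop D -> ε.
D -> DcS: D nullable, giving DcS | cS.
Drop R -> ε.
R -> cD: D nullable, giving c | cD.
Unchanged (no nullable symbols): S -> c; D -> c; D -> hSh; R -> h.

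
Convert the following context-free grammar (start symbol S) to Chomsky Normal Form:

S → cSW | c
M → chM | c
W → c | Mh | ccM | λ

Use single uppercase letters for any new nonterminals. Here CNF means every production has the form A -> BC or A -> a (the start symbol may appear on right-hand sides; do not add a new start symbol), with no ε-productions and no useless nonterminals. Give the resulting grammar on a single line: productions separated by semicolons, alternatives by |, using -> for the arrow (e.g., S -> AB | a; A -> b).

Nullable: {W}; after ε-elimination: S -> c | cS | cSW; M -> c | chM; W -> c | Mh | ccM.
No unit productions to eliminate.
TERM: introduce A -> c, B -> h and substitute in every rule of length ≥2.
BIN: M -> ABM becomes M -> AC, C -> BM; S -> ASW becomes S -> AD, D -> SW; W -> AAM becomes W -> AE, E -> AM.

S -> c | AD | AS; A -> c; B -> h; C -> BM; D -> SW; E -> AM; M -> c | AC; W -> c | AE | MB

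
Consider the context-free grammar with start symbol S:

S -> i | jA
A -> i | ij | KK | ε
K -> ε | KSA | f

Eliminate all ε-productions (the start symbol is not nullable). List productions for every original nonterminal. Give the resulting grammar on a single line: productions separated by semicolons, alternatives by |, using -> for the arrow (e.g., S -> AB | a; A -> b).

S -> i | j | jA; A -> K | i | KK | ij; K -> S | f | KS | SA | KSA

Nullable set: {A, K}.
S -> jA: A nullable, giving j | jA.
Drop A -> ε.
A -> KK: K, K nullable, giving K | KK.
Drop K -> ε.
K -> KSA: K, A nullable, giving KS | KSA | S | SA.
Unchanged (no nullable symbols): S -> i; A -> i; A -> ij; K -> f.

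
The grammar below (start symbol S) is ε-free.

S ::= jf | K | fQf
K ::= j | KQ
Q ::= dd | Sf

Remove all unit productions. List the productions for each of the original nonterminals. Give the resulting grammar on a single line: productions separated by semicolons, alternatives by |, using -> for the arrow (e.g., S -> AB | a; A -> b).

S -> j | KQ | jf | fQf; K -> j | KQ; Q -> Sf | dd

Unit productions: S->K.
Unit pairs (A ⇒* B via units): (S,K).
S: inherits non-unit rules of {K, S} → KQ | fQf | j | jf.
K: inherits non-unit rules of {K} → KQ | j.
Q: inherits non-unit rules of {Q} → Sf | dd.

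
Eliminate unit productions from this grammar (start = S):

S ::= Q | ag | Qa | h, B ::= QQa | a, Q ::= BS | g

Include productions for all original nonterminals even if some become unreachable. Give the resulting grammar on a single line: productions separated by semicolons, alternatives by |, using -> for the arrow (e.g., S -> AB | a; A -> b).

S -> g | h | BS | Qa | ag; B -> a | QQa; Q -> g | BS

Unit productions: S->Q.
Unit pairs (A ⇒* B via units): (S,Q).
S: inherits non-unit rules of {Q, S} → BS | Qa | ag | g | h.
B: inherits non-unit rules of {B} → QQa | a.
Q: inherits non-unit rules of {Q} → BS | g.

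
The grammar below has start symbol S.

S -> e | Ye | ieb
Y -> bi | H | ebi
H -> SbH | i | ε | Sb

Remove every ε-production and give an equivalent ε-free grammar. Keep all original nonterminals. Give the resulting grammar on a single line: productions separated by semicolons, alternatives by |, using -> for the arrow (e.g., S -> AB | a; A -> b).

Nullable set: {H, Y}.
S -> Ye: Y nullable, giving Ye | e.
Drop H -> ε.
H -> SbH: H nullable, giving Sb | SbH.
Y -> H: H nullable, giving H.
Unchanged (no nullable symbols): S -> e; S -> ieb; H -> Sb; H -> i; Y -> bi; Y -> ebi.

S -> e | Ye | ieb; H -> i | Sb | SbH; Y -> H | bi | ebi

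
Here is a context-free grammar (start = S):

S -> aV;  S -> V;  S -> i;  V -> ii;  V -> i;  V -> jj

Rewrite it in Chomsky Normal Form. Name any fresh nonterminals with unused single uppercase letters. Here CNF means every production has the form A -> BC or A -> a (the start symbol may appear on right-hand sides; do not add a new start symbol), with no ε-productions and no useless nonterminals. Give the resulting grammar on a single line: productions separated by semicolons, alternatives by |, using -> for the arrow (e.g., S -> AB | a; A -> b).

S -> i | AV | BB | CC; A -> a; B -> i; C -> j; V -> i | BB | CC

No ε-productions.
After unit-elimination: S -> i | aV | ii | jj; V -> i | ii | jj.
TERM: introduce A -> a, B -> i, C -> j and substitute in every rule of length ≥2.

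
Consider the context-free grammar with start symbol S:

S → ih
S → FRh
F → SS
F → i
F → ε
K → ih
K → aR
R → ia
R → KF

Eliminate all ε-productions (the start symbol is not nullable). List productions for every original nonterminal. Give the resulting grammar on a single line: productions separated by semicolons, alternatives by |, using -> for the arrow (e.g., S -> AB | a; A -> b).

Nullable set: {F}.
S -> FRh: F nullable, giving FRh | Rh.
Drop F -> ε.
R -> KF: F nullable, giving K | KF.
Unchanged (no nullable symbols): S -> ih; F -> SS; F -> i; K -> aR; K -> ih; R -> ia.

S -> Rh | ih | FRh; F -> i | SS; K -> aR | ih; R -> K | KF | ia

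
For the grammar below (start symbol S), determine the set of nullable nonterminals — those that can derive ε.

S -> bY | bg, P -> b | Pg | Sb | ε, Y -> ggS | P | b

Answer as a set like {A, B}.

{P, Y}

Directly nullable (have an ε-rule): {P}.
Y is nullable via Y -> P (every symbol on the right is already known nullable).
Not nullable: S — each has a terminal in every rule's right-hand side or depends on a non-nullable symbol.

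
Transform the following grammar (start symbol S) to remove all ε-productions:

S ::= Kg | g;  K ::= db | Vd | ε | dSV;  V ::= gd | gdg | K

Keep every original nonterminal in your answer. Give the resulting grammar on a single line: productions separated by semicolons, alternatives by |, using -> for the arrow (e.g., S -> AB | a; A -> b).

S -> g | Kg; K -> d | Vd | dS | db | dSV; V -> K | gd | gdg

Nullable set: {K, V}.
S -> Kg: K nullable, giving Kg | g.
Drop K -> ε.
K -> Vd: V nullable, giving Vd | d.
K -> dSV: V nullable, giving dS | dSV.
V -> K: K nullable, giving K.
Unchanged (no nullable symbols): S -> g; K -> db; V -> gd; V -> gdg.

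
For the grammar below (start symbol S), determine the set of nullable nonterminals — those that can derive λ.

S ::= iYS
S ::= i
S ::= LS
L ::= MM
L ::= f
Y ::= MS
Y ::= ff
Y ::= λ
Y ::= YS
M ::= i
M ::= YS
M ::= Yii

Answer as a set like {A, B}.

{Y}

Directly nullable (have an ε-rule): {Y}.
Not nullable: L, M, S — each has a terminal in every rule's right-hand side or depends on a non-nullable symbol.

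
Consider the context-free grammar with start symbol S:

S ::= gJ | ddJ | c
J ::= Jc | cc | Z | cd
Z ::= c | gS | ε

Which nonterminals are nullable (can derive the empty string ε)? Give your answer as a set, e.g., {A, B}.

{J, Z}

Directly nullable (have an ε-rule): {Z}.
J is nullable via J -> Z (every symbol on the right is already known nullable).
Not nullable: S — each has a terminal in every rule's right-hand side or depends on a non-nullable symbol.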